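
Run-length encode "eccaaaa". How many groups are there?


Input: eccaaaa
Scanning for consecutive runs:
  Group 1: 'e' x 1 (positions 0-0)
  Group 2: 'c' x 2 (positions 1-2)
  Group 3: 'a' x 4 (positions 3-6)
Total groups: 3

3


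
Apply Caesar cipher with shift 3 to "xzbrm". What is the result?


Caesar cipher: shift "xzbrm" by 3
  'x' (pos 23) + 3 = pos 0 = 'a'
  'z' (pos 25) + 3 = pos 2 = 'c'
  'b' (pos 1) + 3 = pos 4 = 'e'
  'r' (pos 17) + 3 = pos 20 = 'u'
  'm' (pos 12) + 3 = pos 15 = 'p'
Result: aceup

aceup


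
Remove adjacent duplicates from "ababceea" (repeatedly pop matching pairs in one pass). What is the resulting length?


Input: ababceea
Stack-based adjacent duplicate removal:
  Read 'a': push. Stack: a
  Read 'b': push. Stack: ab
  Read 'a': push. Stack: aba
  Read 'b': push. Stack: abab
  Read 'c': push. Stack: ababc
  Read 'e': push. Stack: ababce
  Read 'e': matches stack top 'e' => pop. Stack: ababc
  Read 'a': push. Stack: ababca
Final stack: "ababca" (length 6)

6


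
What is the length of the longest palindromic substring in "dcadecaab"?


Input: "dcadecaab"
Checking substrings for palindromes:
  [6:8] "aa" (len 2) => palindrome
Longest palindromic substring: "aa" with length 2

2


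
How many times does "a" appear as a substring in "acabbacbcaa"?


Searching for "a" in "acabbacbcaa"
Scanning each position:
  Position 0: "a" => MATCH
  Position 1: "c" => no
  Position 2: "a" => MATCH
  Position 3: "b" => no
  Position 4: "b" => no
  Position 5: "a" => MATCH
  Position 6: "c" => no
  Position 7: "b" => no
  Position 8: "c" => no
  Position 9: "a" => MATCH
  Position 10: "a" => MATCH
Total occurrences: 5

5


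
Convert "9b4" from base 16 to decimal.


Input: "9b4" in base 16
Positional expansion:
  Digit '9' (value 9) x 16^2 = 2304
  Digit 'b' (value 11) x 16^1 = 176
  Digit '4' (value 4) x 16^0 = 4
Sum = 2484

2484


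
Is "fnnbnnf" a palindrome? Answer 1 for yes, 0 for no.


Input: fnnbnnf
Reversed: fnnbnnf
  Compare pos 0 ('f') with pos 6 ('f'): match
  Compare pos 1 ('n') with pos 5 ('n'): match
  Compare pos 2 ('n') with pos 4 ('n'): match
Result: palindrome

1


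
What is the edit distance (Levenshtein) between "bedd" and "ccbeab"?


Computing edit distance: "bedd" -> "ccbeab"
DP table:
           c    c    b    e    a    b
      0    1    2    3    4    5    6
  b   1    1    2    2    3    4    5
  e   2    2    2    3    2    3    4
  d   3    3    3    3    3    3    4
  d   4    4    4    4    4    4    4
Edit distance = dp[4][6] = 4

4


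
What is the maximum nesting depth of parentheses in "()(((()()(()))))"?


Input: "()(((()()(()))))"
Tracking depth:
  Position 0 '(': depth becomes 1
  Position 1 ')': depth becomes 0
  Position 2 '(': depth becomes 1
  Position 3 '(': depth becomes 2
  Position 4 '(': depth becomes 3
  Position 5 '(': depth becomes 4
  Position 6 ')': depth becomes 3
  Position 7 '(': depth becomes 4
  Position 8 ')': depth becomes 3
  Position 9 '(': depth becomes 4
  Position 10 '(': depth becomes 5
  Position 11 ')': depth becomes 4
  Position 12 ')': depth becomes 3
  Position 13 ')': depth becomes 2
  Position 14 ')': depth becomes 1
  Position 15 ')': depth becomes 0
Maximum depth reached: 5

5


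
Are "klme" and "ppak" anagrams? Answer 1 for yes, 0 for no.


Strings: "klme", "ppak"
Sorted first:  eklm
Sorted second: akpp
Differ at position 0: 'e' vs 'a' => not anagrams

0


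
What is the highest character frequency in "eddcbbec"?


Input: eddcbbec
Character counts:
  'b': 2
  'c': 2
  'd': 2
  'e': 2
Maximum frequency: 2

2


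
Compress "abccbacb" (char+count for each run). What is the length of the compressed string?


Input: abccbacb
Runs:
  'a' x 1 => "a1"
  'b' x 1 => "b1"
  'c' x 2 => "c2"
  'b' x 1 => "b1"
  'a' x 1 => "a1"
  'c' x 1 => "c1"
  'b' x 1 => "b1"
Compressed: "a1b1c2b1a1c1b1"
Compressed length: 14

14


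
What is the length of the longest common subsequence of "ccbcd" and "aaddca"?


LCS of "ccbcd" and "aaddca"
DP table:
           a    a    d    d    c    a
      0    0    0    0    0    0    0
  c   0    0    0    0    0    1    1
  c   0    0    0    0    0    1    1
  b   0    0    0    0    0    1    1
  c   0    0    0    0    0    1    1
  d   0    0    0    1    1    1    1
LCS length = dp[5][6] = 1

1


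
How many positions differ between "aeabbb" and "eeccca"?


Comparing "aeabbb" and "eeccca" position by position:
  Position 0: 'a' vs 'e' => DIFFER
  Position 1: 'e' vs 'e' => same
  Position 2: 'a' vs 'c' => DIFFER
  Position 3: 'b' vs 'c' => DIFFER
  Position 4: 'b' vs 'c' => DIFFER
  Position 5: 'b' vs 'a' => DIFFER
Positions that differ: 5

5


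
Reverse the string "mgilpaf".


Input: mgilpaf
Reading characters right to left:
  Position 6: 'f'
  Position 5: 'a'
  Position 4: 'p'
  Position 3: 'l'
  Position 2: 'i'
  Position 1: 'g'
  Position 0: 'm'
Reversed: fapligm

fapligm


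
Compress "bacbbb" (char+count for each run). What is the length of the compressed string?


Input: bacbbb
Runs:
  'b' x 1 => "b1"
  'a' x 1 => "a1"
  'c' x 1 => "c1"
  'b' x 3 => "b3"
Compressed: "b1a1c1b3"
Compressed length: 8

8


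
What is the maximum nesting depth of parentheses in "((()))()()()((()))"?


Input: "((()))()()()((()))"
Tracking depth:
  Position 0 '(': depth becomes 1
  Position 1 '(': depth becomes 2
  Position 2 '(': depth becomes 3
  Position 3 ')': depth becomes 2
  Position 4 ')': depth becomes 1
  Position 5 ')': depth becomes 0
  Position 6 '(': depth becomes 1
  Position 7 ')': depth becomes 0
  Position 8 '(': depth becomes 1
  Position 9 ')': depth becomes 0
  Position 10 '(': depth becomes 1
  Position 11 ')': depth becomes 0
  Position 12 '(': depth becomes 1
  Position 13 '(': depth becomes 2
  Position 14 '(': depth becomes 3
  Position 15 ')': depth becomes 2
  Position 16 ')': depth becomes 1
  Position 17 ')': depth becomes 0
Maximum depth reached: 3

3


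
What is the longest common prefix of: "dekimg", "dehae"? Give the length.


Words: dekimg, dehae
  Position 0: all 'd' => match
  Position 1: all 'e' => match
  Position 2: ('k', 'h') => mismatch, stop
LCP = "de" (length 2)

2


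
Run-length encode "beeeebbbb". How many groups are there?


Input: beeeebbbb
Scanning for consecutive runs:
  Group 1: 'b' x 1 (positions 0-0)
  Group 2: 'e' x 4 (positions 1-4)
  Group 3: 'b' x 4 (positions 5-8)
Total groups: 3

3


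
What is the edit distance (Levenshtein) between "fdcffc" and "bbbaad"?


Computing edit distance: "fdcffc" -> "bbbaad"
DP table:
           b    b    b    a    a    d
      0    1    2    3    4    5    6
  f   1    1    2    3    4    5    6
  d   2    2    2    3    4    5    5
  c   3    3    3    3    4    5    6
  f   4    4    4    4    4    5    6
  f   5    5    5    5    5    5    6
  c   6    6    6    6    6    6    6
Edit distance = dp[6][6] = 6

6


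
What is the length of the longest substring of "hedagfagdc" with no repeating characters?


Input: "hedagfagdc"
Sliding window (track last position of each char):
  Position 0 ('h'): window [0,0] length 1 -- new best
  Position 1 ('e'): window [0,1] length 2 -- new best
  Position 2 ('d'): window [0,2] length 3 -- new best
  Position 3 ('a'): window [0,3] length 4 -- new best
  Position 4 ('g'): window [0,4] length 5 -- new best
  Position 5 ('f'): window [0,5] length 6 -- new best
  Position 6 ('a'): repeat (last at 3), move window start to 4
  Position 6 ('a'): window [4,6] length 3
  Position 7 ('g'): repeat (last at 4), move window start to 5
  Position 7 ('g'): window [5,7] length 3
  Position 8 ('d'): window [5,8] length 4
  Position 9 ('c'): window [5,9] length 5
Longest substring with no repeats: "hedagf" with length 6

6


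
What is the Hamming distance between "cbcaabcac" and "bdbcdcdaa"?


Comparing "cbcaabcac" and "bdbcdcdaa" position by position:
  Position 0: 'c' vs 'b' => differ
  Position 1: 'b' vs 'd' => differ
  Position 2: 'c' vs 'b' => differ
  Position 3: 'a' vs 'c' => differ
  Position 4: 'a' vs 'd' => differ
  Position 5: 'b' vs 'c' => differ
  Position 6: 'c' vs 'd' => differ
  Position 7: 'a' vs 'a' => same
  Position 8: 'c' vs 'a' => differ
Total differences (Hamming distance): 8

8


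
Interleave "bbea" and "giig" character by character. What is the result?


Interleaving "bbea" and "giig":
  Position 0: 'b' from first, 'g' from second => "bg"
  Position 1: 'b' from first, 'i' from second => "bi"
  Position 2: 'e' from first, 'i' from second => "ei"
  Position 3: 'a' from first, 'g' from second => "ag"
Result: bgbieiag

bgbieiag


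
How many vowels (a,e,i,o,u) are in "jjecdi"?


Input: jjecdi
Checking each character:
  'j' at position 0: consonant
  'j' at position 1: consonant
  'e' at position 2: vowel (running total: 1)
  'c' at position 3: consonant
  'd' at position 4: consonant
  'i' at position 5: vowel (running total: 2)
Total vowels: 2

2


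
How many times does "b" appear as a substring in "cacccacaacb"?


Searching for "b" in "cacccacaacb"
Scanning each position:
  Position 0: "c" => no
  Position 1: "a" => no
  Position 2: "c" => no
  Position 3: "c" => no
  Position 4: "c" => no
  Position 5: "a" => no
  Position 6: "c" => no
  Position 7: "a" => no
  Position 8: "a" => no
  Position 9: "c" => no
  Position 10: "b" => MATCH
Total occurrences: 1

1


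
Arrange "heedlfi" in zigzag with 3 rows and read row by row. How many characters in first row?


Zigzag "heedlfi" into 3 rows:
Placing characters:
  'h' => row 0
  'e' => row 1
  'e' => row 2
  'd' => row 1
  'l' => row 0
  'f' => row 1
  'i' => row 2
Rows:
  Row 0: "hl"
  Row 1: "edf"
  Row 2: "ei"
First row length: 2

2


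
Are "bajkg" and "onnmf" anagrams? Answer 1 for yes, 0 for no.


Strings: "bajkg", "onnmf"
Sorted first:  abgjk
Sorted second: fmnno
Differ at position 0: 'a' vs 'f' => not anagrams

0


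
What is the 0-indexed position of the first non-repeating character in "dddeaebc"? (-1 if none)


Input: dddeaebc
Character frequencies:
  'a': 1
  'b': 1
  'c': 1
  'd': 3
  'e': 2
Scanning left to right for freq == 1:
  Position 0 ('d'): freq=3, skip
  Position 1 ('d'): freq=3, skip
  Position 2 ('d'): freq=3, skip
  Position 3 ('e'): freq=2, skip
  Position 4 ('a'): unique! => answer = 4

4


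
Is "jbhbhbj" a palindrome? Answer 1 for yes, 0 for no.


Input: jbhbhbj
Reversed: jbhbhbj
  Compare pos 0 ('j') with pos 6 ('j'): match
  Compare pos 1 ('b') with pos 5 ('b'): match
  Compare pos 2 ('h') with pos 4 ('h'): match
Result: palindrome

1


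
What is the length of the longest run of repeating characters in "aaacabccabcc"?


Input: "aaacabccabcc"
Scanning for longest run:
  Position 1 ('a'): continues run of 'a', length=2
  Position 2 ('a'): continues run of 'a', length=3
  Position 3 ('c'): new char, reset run to 1
  Position 4 ('a'): new char, reset run to 1
  Position 5 ('b'): new char, reset run to 1
  Position 6 ('c'): new char, reset run to 1
  Position 7 ('c'): continues run of 'c', length=2
  Position 8 ('a'): new char, reset run to 1
  Position 9 ('b'): new char, reset run to 1
  Position 10 ('c'): new char, reset run to 1
  Position 11 ('c'): continues run of 'c', length=2
Longest run: 'a' with length 3

3


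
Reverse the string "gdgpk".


Input: gdgpk
Reading characters right to left:
  Position 4: 'k'
  Position 3: 'p'
  Position 2: 'g'
  Position 1: 'd'
  Position 0: 'g'
Reversed: kpgdg

kpgdg


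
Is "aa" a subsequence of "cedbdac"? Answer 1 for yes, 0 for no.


Check if "aa" is a subsequence of "cedbdac"
Greedy scan:
  Position 0 ('c'): no match needed
  Position 1 ('e'): no match needed
  Position 2 ('d'): no match needed
  Position 3 ('b'): no match needed
  Position 4 ('d'): no match needed
  Position 5 ('a'): matches sub[0] = 'a'
  Position 6 ('c'): no match needed
Only matched 1/2 characters => not a subsequence

0


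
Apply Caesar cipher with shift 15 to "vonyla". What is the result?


Caesar cipher: shift "vonyla" by 15
  'v' (pos 21) + 15 = pos 10 = 'k'
  'o' (pos 14) + 15 = pos 3 = 'd'
  'n' (pos 13) + 15 = pos 2 = 'c'
  'y' (pos 24) + 15 = pos 13 = 'n'
  'l' (pos 11) + 15 = pos 0 = 'a'
  'a' (pos 0) + 15 = pos 15 = 'p'
Result: kdcnap

kdcnap


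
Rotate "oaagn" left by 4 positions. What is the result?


Input: "oaagn", rotate left by 4
First 4 characters: "oaag"
Remaining characters: "n"
Concatenate remaining + first: "n" + "oaag" = "noaag"

noaag


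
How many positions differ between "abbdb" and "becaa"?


Comparing "abbdb" and "becaa" position by position:
  Position 0: 'a' vs 'b' => DIFFER
  Position 1: 'b' vs 'e' => DIFFER
  Position 2: 'b' vs 'c' => DIFFER
  Position 3: 'd' vs 'a' => DIFFER
  Position 4: 'b' vs 'a' => DIFFER
Positions that differ: 5

5


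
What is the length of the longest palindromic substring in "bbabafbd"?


Input: "bbabafbd"
Checking substrings for palindromes:
  [1:4] "bab" (len 3) => palindrome
  [2:5] "aba" (len 3) => palindrome
  [0:2] "bb" (len 2) => palindrome
Longest palindromic substring: "bab" with length 3

3


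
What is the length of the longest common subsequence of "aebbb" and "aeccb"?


LCS of "aebbb" and "aeccb"
DP table:
           a    e    c    c    b
      0    0    0    0    0    0
  a   0    1    1    1    1    1
  e   0    1    2    2    2    2
  b   0    1    2    2    2    3
  b   0    1    2    2    2    3
  b   0    1    2    2    2    3
LCS length = dp[5][5] = 3

3


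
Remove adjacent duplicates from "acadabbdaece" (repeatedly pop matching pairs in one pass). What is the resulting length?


Input: acadabbdaece
Stack-based adjacent duplicate removal:
  Read 'a': push. Stack: a
  Read 'c': push. Stack: ac
  Read 'a': push. Stack: aca
  Read 'd': push. Stack: acad
  Read 'a': push. Stack: acada
  Read 'b': push. Stack: acadab
  Read 'b': matches stack top 'b' => pop. Stack: acada
  Read 'd': push. Stack: acadad
  Read 'a': push. Stack: acadada
  Read 'e': push. Stack: acadadae
  Read 'c': push. Stack: acadadaec
  Read 'e': push. Stack: acadadaece
Final stack: "acadadaece" (length 10)

10


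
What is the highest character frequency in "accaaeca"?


Input: accaaeca
Character counts:
  'a': 4
  'c': 3
  'e': 1
Maximum frequency: 4

4


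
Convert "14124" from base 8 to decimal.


Input: "14124" in base 8
Positional expansion:
  Digit '1' (value 1) x 8^4 = 4096
  Digit '4' (value 4) x 8^3 = 2048
  Digit '1' (value 1) x 8^2 = 64
  Digit '2' (value 2) x 8^1 = 16
  Digit '4' (value 4) x 8^0 = 4
Sum = 6228

6228


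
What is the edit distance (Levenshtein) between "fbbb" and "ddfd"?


Computing edit distance: "fbbb" -> "ddfd"
DP table:
           d    d    f    d
      0    1    2    3    4
  f   1    1    2    2    3
  b   2    2    2    3    3
  b   3    3    3    3    4
  b   4    4    4    4    4
Edit distance = dp[4][4] = 4

4


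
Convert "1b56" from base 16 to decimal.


Input: "1b56" in base 16
Positional expansion:
  Digit '1' (value 1) x 16^3 = 4096
  Digit 'b' (value 11) x 16^2 = 2816
  Digit '5' (value 5) x 16^1 = 80
  Digit '6' (value 6) x 16^0 = 6
Sum = 6998

6998


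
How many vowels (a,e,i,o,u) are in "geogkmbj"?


Input: geogkmbj
Checking each character:
  'g' at position 0: consonant
  'e' at position 1: vowel (running total: 1)
  'o' at position 2: vowel (running total: 2)
  'g' at position 3: consonant
  'k' at position 4: consonant
  'm' at position 5: consonant
  'b' at position 6: consonant
  'j' at position 7: consonant
Total vowels: 2

2


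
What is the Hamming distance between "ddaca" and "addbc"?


Comparing "ddaca" and "addbc" position by position:
  Position 0: 'd' vs 'a' => differ
  Position 1: 'd' vs 'd' => same
  Position 2: 'a' vs 'd' => differ
  Position 3: 'c' vs 'b' => differ
  Position 4: 'a' vs 'c' => differ
Total differences (Hamming distance): 4

4


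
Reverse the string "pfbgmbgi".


Input: pfbgmbgi
Reading characters right to left:
  Position 7: 'i'
  Position 6: 'g'
  Position 5: 'b'
  Position 4: 'm'
  Position 3: 'g'
  Position 2: 'b'
  Position 1: 'f'
  Position 0: 'p'
Reversed: igbmgbfp

igbmgbfp


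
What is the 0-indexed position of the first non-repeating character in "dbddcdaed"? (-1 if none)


Input: dbddcdaed
Character frequencies:
  'a': 1
  'b': 1
  'c': 1
  'd': 5
  'e': 1
Scanning left to right for freq == 1:
  Position 0 ('d'): freq=5, skip
  Position 1 ('b'): unique! => answer = 1

1


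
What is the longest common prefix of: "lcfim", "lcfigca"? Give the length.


Words: lcfim, lcfigca
  Position 0: all 'l' => match
  Position 1: all 'c' => match
  Position 2: all 'f' => match
  Position 3: all 'i' => match
  Position 4: ('m', 'g') => mismatch, stop
LCP = "lcfi" (length 4)

4


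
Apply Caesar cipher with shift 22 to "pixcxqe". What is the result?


Caesar cipher: shift "pixcxqe" by 22
  'p' (pos 15) + 22 = pos 11 = 'l'
  'i' (pos 8) + 22 = pos 4 = 'e'
  'x' (pos 23) + 22 = pos 19 = 't'
  'c' (pos 2) + 22 = pos 24 = 'y'
  'x' (pos 23) + 22 = pos 19 = 't'
  'q' (pos 16) + 22 = pos 12 = 'm'
  'e' (pos 4) + 22 = pos 0 = 'a'
Result: letytma

letytma


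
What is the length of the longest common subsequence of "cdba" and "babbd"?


LCS of "cdba" and "babbd"
DP table:
           b    a    b    b    d
      0    0    0    0    0    0
  c   0    0    0    0    0    0
  d   0    0    0    0    0    1
  b   0    1    1    1    1    1
  a   0    1    2    2    2    2
LCS length = dp[4][5] = 2

2


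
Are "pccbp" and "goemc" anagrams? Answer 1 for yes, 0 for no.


Strings: "pccbp", "goemc"
Sorted first:  bccpp
Sorted second: cegmo
Differ at position 0: 'b' vs 'c' => not anagrams

0


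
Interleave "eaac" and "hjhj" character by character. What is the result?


Interleaving "eaac" and "hjhj":
  Position 0: 'e' from first, 'h' from second => "eh"
  Position 1: 'a' from first, 'j' from second => "aj"
  Position 2: 'a' from first, 'h' from second => "ah"
  Position 3: 'c' from first, 'j' from second => "cj"
Result: ehajahcj

ehajahcj


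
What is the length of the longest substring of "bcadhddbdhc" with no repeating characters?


Input: "bcadhddbdhc"
Sliding window (track last position of each char):
  Position 0 ('b'): window [0,0] length 1 -- new best
  Position 1 ('c'): window [0,1] length 2 -- new best
  Position 2 ('a'): window [0,2] length 3 -- new best
  Position 3 ('d'): window [0,3] length 4 -- new best
  Position 4 ('h'): window [0,4] length 5 -- new best
  Position 5 ('d'): repeat (last at 3), move window start to 4
  Position 5 ('d'): window [4,5] length 2
  Position 6 ('d'): repeat (last at 5), move window start to 6
  Position 6 ('d'): window [6,6] length 1
  Position 7 ('b'): window [6,7] length 2
  Position 8 ('d'): repeat (last at 6), move window start to 7
  Position 8 ('d'): window [7,8] length 2
  Position 9 ('h'): window [7,9] length 3
  Position 10 ('c'): window [7,10] length 4
Longest substring with no repeats: "bcadh" with length 5

5


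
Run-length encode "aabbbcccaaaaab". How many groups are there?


Input: aabbbcccaaaaab
Scanning for consecutive runs:
  Group 1: 'a' x 2 (positions 0-1)
  Group 2: 'b' x 3 (positions 2-4)
  Group 3: 'c' x 3 (positions 5-7)
  Group 4: 'a' x 5 (positions 8-12)
  Group 5: 'b' x 1 (positions 13-13)
Total groups: 5

5


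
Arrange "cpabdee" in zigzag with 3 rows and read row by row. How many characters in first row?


Zigzag "cpabdee" into 3 rows:
Placing characters:
  'c' => row 0
  'p' => row 1
  'a' => row 2
  'b' => row 1
  'd' => row 0
  'e' => row 1
  'e' => row 2
Rows:
  Row 0: "cd"
  Row 1: "pbe"
  Row 2: "ae"
First row length: 2

2


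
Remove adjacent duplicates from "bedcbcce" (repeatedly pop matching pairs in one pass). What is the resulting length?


Input: bedcbcce
Stack-based adjacent duplicate removal:
  Read 'b': push. Stack: b
  Read 'e': push. Stack: be
  Read 'd': push. Stack: bed
  Read 'c': push. Stack: bedc
  Read 'b': push. Stack: bedcb
  Read 'c': push. Stack: bedcbc
  Read 'c': matches stack top 'c' => pop. Stack: bedcb
  Read 'e': push. Stack: bedcbe
Final stack: "bedcbe" (length 6)

6


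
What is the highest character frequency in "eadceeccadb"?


Input: eadceeccadb
Character counts:
  'a': 2
  'b': 1
  'c': 3
  'd': 2
  'e': 3
Maximum frequency: 3

3


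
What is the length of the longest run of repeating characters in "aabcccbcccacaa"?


Input: "aabcccbcccacaa"
Scanning for longest run:
  Position 1 ('a'): continues run of 'a', length=2
  Position 2 ('b'): new char, reset run to 1
  Position 3 ('c'): new char, reset run to 1
  Position 4 ('c'): continues run of 'c', length=2
  Position 5 ('c'): continues run of 'c', length=3
  Position 6 ('b'): new char, reset run to 1
  Position 7 ('c'): new char, reset run to 1
  Position 8 ('c'): continues run of 'c', length=2
  Position 9 ('c'): continues run of 'c', length=3
  Position 10 ('a'): new char, reset run to 1
  Position 11 ('c'): new char, reset run to 1
  Position 12 ('a'): new char, reset run to 1
  Position 13 ('a'): continues run of 'a', length=2
Longest run: 'c' with length 3

3


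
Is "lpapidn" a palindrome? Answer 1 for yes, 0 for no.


Input: lpapidn
Reversed: ndipapl
  Compare pos 0 ('l') with pos 6 ('n'): MISMATCH
  Compare pos 1 ('p') with pos 5 ('d'): MISMATCH
  Compare pos 2 ('a') with pos 4 ('i'): MISMATCH
Result: not a palindrome

0


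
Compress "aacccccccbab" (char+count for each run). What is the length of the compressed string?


Input: aacccccccbab
Runs:
  'a' x 2 => "a2"
  'c' x 7 => "c7"
  'b' x 1 => "b1"
  'a' x 1 => "a1"
  'b' x 1 => "b1"
Compressed: "a2c7b1a1b1"
Compressed length: 10

10


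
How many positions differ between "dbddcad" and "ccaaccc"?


Comparing "dbddcad" and "ccaaccc" position by position:
  Position 0: 'd' vs 'c' => DIFFER
  Position 1: 'b' vs 'c' => DIFFER
  Position 2: 'd' vs 'a' => DIFFER
  Position 3: 'd' vs 'a' => DIFFER
  Position 4: 'c' vs 'c' => same
  Position 5: 'a' vs 'c' => DIFFER
  Position 6: 'd' vs 'c' => DIFFER
Positions that differ: 6

6


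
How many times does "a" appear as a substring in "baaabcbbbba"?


Searching for "a" in "baaabcbbbba"
Scanning each position:
  Position 0: "b" => no
  Position 1: "a" => MATCH
  Position 2: "a" => MATCH
  Position 3: "a" => MATCH
  Position 4: "b" => no
  Position 5: "c" => no
  Position 6: "b" => no
  Position 7: "b" => no
  Position 8: "b" => no
  Position 9: "b" => no
  Position 10: "a" => MATCH
Total occurrences: 4

4


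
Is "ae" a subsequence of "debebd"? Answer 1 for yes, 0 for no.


Check if "ae" is a subsequence of "debebd"
Greedy scan:
  Position 0 ('d'): no match needed
  Position 1 ('e'): no match needed
  Position 2 ('b'): no match needed
  Position 3 ('e'): no match needed
  Position 4 ('b'): no match needed
  Position 5 ('d'): no match needed
Only matched 0/2 characters => not a subsequence

0


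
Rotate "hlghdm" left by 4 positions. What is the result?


Input: "hlghdm", rotate left by 4
First 4 characters: "hlgh"
Remaining characters: "dm"
Concatenate remaining + first: "dm" + "hlgh" = "dmhlgh"

dmhlgh


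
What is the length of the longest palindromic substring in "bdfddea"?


Input: "bdfddea"
Checking substrings for palindromes:
  [1:4] "dfd" (len 3) => palindrome
  [3:5] "dd" (len 2) => palindrome
Longest palindromic substring: "dfd" with length 3

3


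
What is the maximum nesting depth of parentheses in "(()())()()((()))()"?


Input: "(()())()()((()))()"
Tracking depth:
  Position 0 '(': depth becomes 1
  Position 1 '(': depth becomes 2
  Position 2 ')': depth becomes 1
  Position 3 '(': depth becomes 2
  Position 4 ')': depth becomes 1
  Position 5 ')': depth becomes 0
  Position 6 '(': depth becomes 1
  Position 7 ')': depth becomes 0
  Position 8 '(': depth becomes 1
  Position 9 ')': depth becomes 0
  Position 10 '(': depth becomes 1
  Position 11 '(': depth becomes 2
  Position 12 '(': depth becomes 3
  Position 13 ')': depth becomes 2
  Position 14 ')': depth becomes 1
  Position 15 ')': depth becomes 0
  Position 16 '(': depth becomes 1
  Position 17 ')': depth becomes 0
Maximum depth reached: 3

3


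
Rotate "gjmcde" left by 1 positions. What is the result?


Input: "gjmcde", rotate left by 1
First 1 characters: "g"
Remaining characters: "jmcde"
Concatenate remaining + first: "jmcde" + "g" = "jmcdeg"

jmcdeg


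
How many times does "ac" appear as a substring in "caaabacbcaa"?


Searching for "ac" in "caaabacbcaa"
Scanning each position:
  Position 0: "ca" => no
  Position 1: "aa" => no
  Position 2: "aa" => no
  Position 3: "ab" => no
  Position 4: "ba" => no
  Position 5: "ac" => MATCH
  Position 6: "cb" => no
  Position 7: "bc" => no
  Position 8: "ca" => no
  Position 9: "aa" => no
Total occurrences: 1

1


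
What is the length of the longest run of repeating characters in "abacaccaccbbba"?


Input: "abacaccaccbbba"
Scanning for longest run:
  Position 1 ('b'): new char, reset run to 1
  Position 2 ('a'): new char, reset run to 1
  Position 3 ('c'): new char, reset run to 1
  Position 4 ('a'): new char, reset run to 1
  Position 5 ('c'): new char, reset run to 1
  Position 6 ('c'): continues run of 'c', length=2
  Position 7 ('a'): new char, reset run to 1
  Position 8 ('c'): new char, reset run to 1
  Position 9 ('c'): continues run of 'c', length=2
  Position 10 ('b'): new char, reset run to 1
  Position 11 ('b'): continues run of 'b', length=2
  Position 12 ('b'): continues run of 'b', length=3
  Position 13 ('a'): new char, reset run to 1
Longest run: 'b' with length 3

3


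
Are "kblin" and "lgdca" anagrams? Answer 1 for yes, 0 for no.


Strings: "kblin", "lgdca"
Sorted first:  bikln
Sorted second: acdgl
Differ at position 0: 'b' vs 'a' => not anagrams

0


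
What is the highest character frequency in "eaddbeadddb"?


Input: eaddbeadddb
Character counts:
  'a': 2
  'b': 2
  'd': 5
  'e': 2
Maximum frequency: 5

5


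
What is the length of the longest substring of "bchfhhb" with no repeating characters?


Input: "bchfhhb"
Sliding window (track last position of each char):
  Position 0 ('b'): window [0,0] length 1 -- new best
  Position 1 ('c'): window [0,1] length 2 -- new best
  Position 2 ('h'): window [0,2] length 3 -- new best
  Position 3 ('f'): window [0,3] length 4 -- new best
  Position 4 ('h'): repeat (last at 2), move window start to 3
  Position 4 ('h'): window [3,4] length 2
  Position 5 ('h'): repeat (last at 4), move window start to 5
  Position 5 ('h'): window [5,5] length 1
  Position 6 ('b'): window [5,6] length 2
Longest substring with no repeats: "bchf" with length 4

4


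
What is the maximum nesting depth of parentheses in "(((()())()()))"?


Input: "(((()())()()))"
Tracking depth:
  Position 0 '(': depth becomes 1
  Position 1 '(': depth becomes 2
  Position 2 '(': depth becomes 3
  Position 3 '(': depth becomes 4
  Position 4 ')': depth becomes 3
  Position 5 '(': depth becomes 4
  Position 6 ')': depth becomes 3
  Position 7 ')': depth becomes 2
  Position 8 '(': depth becomes 3
  Position 9 ')': depth becomes 2
  Position 10 '(': depth becomes 3
  Position 11 ')': depth becomes 2
  Position 12 ')': depth becomes 1
  Position 13 ')': depth becomes 0
Maximum depth reached: 4

4


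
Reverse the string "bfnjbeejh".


Input: bfnjbeejh
Reading characters right to left:
  Position 8: 'h'
  Position 7: 'j'
  Position 6: 'e'
  Position 5: 'e'
  Position 4: 'b'
  Position 3: 'j'
  Position 2: 'n'
  Position 1: 'f'
  Position 0: 'b'
Reversed: hjeebjnfb

hjeebjnfb


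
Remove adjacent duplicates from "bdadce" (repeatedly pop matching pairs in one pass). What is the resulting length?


Input: bdadce
Stack-based adjacent duplicate removal:
  Read 'b': push. Stack: b
  Read 'd': push. Stack: bd
  Read 'a': push. Stack: bda
  Read 'd': push. Stack: bdad
  Read 'c': push. Stack: bdadc
  Read 'e': push. Stack: bdadce
Final stack: "bdadce" (length 6)

6


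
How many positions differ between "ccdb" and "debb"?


Comparing "ccdb" and "debb" position by position:
  Position 0: 'c' vs 'd' => DIFFER
  Position 1: 'c' vs 'e' => DIFFER
  Position 2: 'd' vs 'b' => DIFFER
  Position 3: 'b' vs 'b' => same
Positions that differ: 3

3


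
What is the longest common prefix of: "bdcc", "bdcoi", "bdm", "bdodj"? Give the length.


Words: bdcc, bdcoi, bdm, bdodj
  Position 0: all 'b' => match
  Position 1: all 'd' => match
  Position 2: ('c', 'c', 'm', 'o') => mismatch, stop
LCP = "bd" (length 2)

2


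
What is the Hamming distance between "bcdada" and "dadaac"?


Comparing "bcdada" and "dadaac" position by position:
  Position 0: 'b' vs 'd' => differ
  Position 1: 'c' vs 'a' => differ
  Position 2: 'd' vs 'd' => same
  Position 3: 'a' vs 'a' => same
  Position 4: 'd' vs 'a' => differ
  Position 5: 'a' vs 'c' => differ
Total differences (Hamming distance): 4

4


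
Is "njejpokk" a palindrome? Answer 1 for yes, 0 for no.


Input: njejpokk
Reversed: kkopjejn
  Compare pos 0 ('n') with pos 7 ('k'): MISMATCH
  Compare pos 1 ('j') with pos 6 ('k'): MISMATCH
  Compare pos 2 ('e') with pos 5 ('o'): MISMATCH
  Compare pos 3 ('j') with pos 4 ('p'): MISMATCH
Result: not a palindrome

0


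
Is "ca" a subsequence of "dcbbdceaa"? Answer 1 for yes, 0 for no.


Check if "ca" is a subsequence of "dcbbdceaa"
Greedy scan:
  Position 0 ('d'): no match needed
  Position 1 ('c'): matches sub[0] = 'c'
  Position 2 ('b'): no match needed
  Position 3 ('b'): no match needed
  Position 4 ('d'): no match needed
  Position 5 ('c'): no match needed
  Position 6 ('e'): no match needed
  Position 7 ('a'): matches sub[1] = 'a'
  Position 8 ('a'): no match needed
All 2 characters matched => is a subsequence

1


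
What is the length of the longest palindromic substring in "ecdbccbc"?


Input: "ecdbccbc"
Checking substrings for palindromes:
  [3:7] "bccb" (len 4) => palindrome
  [5:8] "cbc" (len 3) => palindrome
  [4:6] "cc" (len 2) => palindrome
Longest palindromic substring: "bccb" with length 4

4


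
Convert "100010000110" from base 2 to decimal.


Input: "100010000110" in base 2
Positional expansion:
  Digit '1' (value 1) x 2^11 = 2048
  Digit '0' (value 0) x 2^10 = 0
  Digit '0' (value 0) x 2^9 = 0
  Digit '0' (value 0) x 2^8 = 0
  Digit '1' (value 1) x 2^7 = 128
  Digit '0' (value 0) x 2^6 = 0
  Digit '0' (value 0) x 2^5 = 0
  Digit '0' (value 0) x 2^4 = 0
  Digit '0' (value 0) x 2^3 = 0
  Digit '1' (value 1) x 2^2 = 4
  Digit '1' (value 1) x 2^1 = 2
  Digit '0' (value 0) x 2^0 = 0
Sum = 2182

2182


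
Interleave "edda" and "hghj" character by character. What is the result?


Interleaving "edda" and "hghj":
  Position 0: 'e' from first, 'h' from second => "eh"
  Position 1: 'd' from first, 'g' from second => "dg"
  Position 2: 'd' from first, 'h' from second => "dh"
  Position 3: 'a' from first, 'j' from second => "aj"
Result: ehdgdhaj

ehdgdhaj


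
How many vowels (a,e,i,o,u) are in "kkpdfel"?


Input: kkpdfel
Checking each character:
  'k' at position 0: consonant
  'k' at position 1: consonant
  'p' at position 2: consonant
  'd' at position 3: consonant
  'f' at position 4: consonant
  'e' at position 5: vowel (running total: 1)
  'l' at position 6: consonant
Total vowels: 1

1


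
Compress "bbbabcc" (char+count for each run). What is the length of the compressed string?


Input: bbbabcc
Runs:
  'b' x 3 => "b3"
  'a' x 1 => "a1"
  'b' x 1 => "b1"
  'c' x 2 => "c2"
Compressed: "b3a1b1c2"
Compressed length: 8

8


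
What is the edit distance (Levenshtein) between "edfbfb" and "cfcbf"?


Computing edit distance: "edfbfb" -> "cfcbf"
DP table:
           c    f    c    b    f
      0    1    2    3    4    5
  e   1    1    2    3    4    5
  d   2    2    2    3    4    5
  f   3    3    2    3    4    4
  b   4    4    3    3    3    4
  f   5    5    4    4    4    3
  b   6    6    5    5    4    4
Edit distance = dp[6][5] = 4

4


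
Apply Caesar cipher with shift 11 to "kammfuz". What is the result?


Caesar cipher: shift "kammfuz" by 11
  'k' (pos 10) + 11 = pos 21 = 'v'
  'a' (pos 0) + 11 = pos 11 = 'l'
  'm' (pos 12) + 11 = pos 23 = 'x'
  'm' (pos 12) + 11 = pos 23 = 'x'
  'f' (pos 5) + 11 = pos 16 = 'q'
  'u' (pos 20) + 11 = pos 5 = 'f'
  'z' (pos 25) + 11 = pos 10 = 'k'
Result: vlxxqfk

vlxxqfk


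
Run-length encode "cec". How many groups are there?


Input: cec
Scanning for consecutive runs:
  Group 1: 'c' x 1 (positions 0-0)
  Group 2: 'e' x 1 (positions 1-1)
  Group 3: 'c' x 1 (positions 2-2)
Total groups: 3

3


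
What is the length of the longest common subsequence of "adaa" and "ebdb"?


LCS of "adaa" and "ebdb"
DP table:
           e    b    d    b
      0    0    0    0    0
  a   0    0    0    0    0
  d   0    0    0    1    1
  a   0    0    0    1    1
  a   0    0    0    1    1
LCS length = dp[4][4] = 1

1


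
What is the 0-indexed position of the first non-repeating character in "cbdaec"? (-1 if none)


Input: cbdaec
Character frequencies:
  'a': 1
  'b': 1
  'c': 2
  'd': 1
  'e': 1
Scanning left to right for freq == 1:
  Position 0 ('c'): freq=2, skip
  Position 1 ('b'): unique! => answer = 1

1


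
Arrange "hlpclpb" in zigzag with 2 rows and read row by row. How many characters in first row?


Zigzag "hlpclpb" into 2 rows:
Placing characters:
  'h' => row 0
  'l' => row 1
  'p' => row 0
  'c' => row 1
  'l' => row 0
  'p' => row 1
  'b' => row 0
Rows:
  Row 0: "hplb"
  Row 1: "lcp"
First row length: 4

4


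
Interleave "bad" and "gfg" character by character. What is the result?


Interleaving "bad" and "gfg":
  Position 0: 'b' from first, 'g' from second => "bg"
  Position 1: 'a' from first, 'f' from second => "af"
  Position 2: 'd' from first, 'g' from second => "dg"
Result: bgafdg

bgafdg


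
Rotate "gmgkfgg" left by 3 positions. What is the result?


Input: "gmgkfgg", rotate left by 3
First 3 characters: "gmg"
Remaining characters: "kfgg"
Concatenate remaining + first: "kfgg" + "gmg" = "kfgggmg"

kfgggmg


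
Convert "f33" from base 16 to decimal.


Input: "f33" in base 16
Positional expansion:
  Digit 'f' (value 15) x 16^2 = 3840
  Digit '3' (value 3) x 16^1 = 48
  Digit '3' (value 3) x 16^0 = 3
Sum = 3891

3891


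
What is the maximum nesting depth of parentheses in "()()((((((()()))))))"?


Input: "()()((((((()()))))))"
Tracking depth:
  Position 0 '(': depth becomes 1
  Position 1 ')': depth becomes 0
  Position 2 '(': depth becomes 1
  Position 3 ')': depth becomes 0
  Position 4 '(': depth becomes 1
  Position 5 '(': depth becomes 2
  Position 6 '(': depth becomes 3
  Position 7 '(': depth becomes 4
  Position 8 '(': depth becomes 5
  Position 9 '(': depth becomes 6
  Position 10 '(': depth becomes 7
  Position 11 ')': depth becomes 6
  Position 12 '(': depth becomes 7
  Position 13 ')': depth becomes 6
  Position 14 ')': depth becomes 5
  Position 15 ')': depth becomes 4
  Position 16 ')': depth becomes 3
  Position 17 ')': depth becomes 2
  Position 18 ')': depth becomes 1
  Position 19 ')': depth becomes 0
Maximum depth reached: 7

7


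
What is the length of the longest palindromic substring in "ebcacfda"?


Input: "ebcacfda"
Checking substrings for palindromes:
  [2:5] "cac" (len 3) => palindrome
Longest palindromic substring: "cac" with length 3

3


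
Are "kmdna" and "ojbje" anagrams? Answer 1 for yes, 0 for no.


Strings: "kmdna", "ojbje"
Sorted first:  adkmn
Sorted second: bejjo
Differ at position 0: 'a' vs 'b' => not anagrams

0


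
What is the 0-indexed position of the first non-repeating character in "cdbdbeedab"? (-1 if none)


Input: cdbdbeedab
Character frequencies:
  'a': 1
  'b': 3
  'c': 1
  'd': 3
  'e': 2
Scanning left to right for freq == 1:
  Position 0 ('c'): unique! => answer = 0

0


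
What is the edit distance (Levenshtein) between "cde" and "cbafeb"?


Computing edit distance: "cde" -> "cbafeb"
DP table:
           c    b    a    f    e    b
      0    1    2    3    4    5    6
  c   1    0    1    2    3    4    5
  d   2    1    1    2    3    4    5
  e   3    2    2    2    3    3    4
Edit distance = dp[3][6] = 4

4


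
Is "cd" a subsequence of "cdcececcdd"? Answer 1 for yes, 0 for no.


Check if "cd" is a subsequence of "cdcececcdd"
Greedy scan:
  Position 0 ('c'): matches sub[0] = 'c'
  Position 1 ('d'): matches sub[1] = 'd'
  Position 2 ('c'): no match needed
  Position 3 ('e'): no match needed
  Position 4 ('c'): no match needed
  Position 5 ('e'): no match needed
  Position 6 ('c'): no match needed
  Position 7 ('c'): no match needed
  Position 8 ('d'): no match needed
  Position 9 ('d'): no match needed
All 2 characters matched => is a subsequence

1


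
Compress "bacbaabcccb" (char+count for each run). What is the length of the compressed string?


Input: bacbaabcccb
Runs:
  'b' x 1 => "b1"
  'a' x 1 => "a1"
  'c' x 1 => "c1"
  'b' x 1 => "b1"
  'a' x 2 => "a2"
  'b' x 1 => "b1"
  'c' x 3 => "c3"
  'b' x 1 => "b1"
Compressed: "b1a1c1b1a2b1c3b1"
Compressed length: 16

16


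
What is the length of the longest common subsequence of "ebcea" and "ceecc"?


LCS of "ebcea" and "ceecc"
DP table:
           c    e    e    c    c
      0    0    0    0    0    0
  e   0    0    1    1    1    1
  b   0    0    1    1    1    1
  c   0    1    1    1    2    2
  e   0    1    2    2    2    2
  a   0    1    2    2    2    2
LCS length = dp[5][5] = 2

2


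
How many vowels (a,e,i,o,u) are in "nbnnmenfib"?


Input: nbnnmenfib
Checking each character:
  'n' at position 0: consonant
  'b' at position 1: consonant
  'n' at position 2: consonant
  'n' at position 3: consonant
  'm' at position 4: consonant
  'e' at position 5: vowel (running total: 1)
  'n' at position 6: consonant
  'f' at position 7: consonant
  'i' at position 8: vowel (running total: 2)
  'b' at position 9: consonant
Total vowels: 2

2


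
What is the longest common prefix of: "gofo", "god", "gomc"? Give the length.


Words: gofo, god, gomc
  Position 0: all 'g' => match
  Position 1: all 'o' => match
  Position 2: ('f', 'd', 'm') => mismatch, stop
LCP = "go" (length 2)

2


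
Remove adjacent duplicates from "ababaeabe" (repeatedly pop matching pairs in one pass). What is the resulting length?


Input: ababaeabe
Stack-based adjacent duplicate removal:
  Read 'a': push. Stack: a
  Read 'b': push. Stack: ab
  Read 'a': push. Stack: aba
  Read 'b': push. Stack: abab
  Read 'a': push. Stack: ababa
  Read 'e': push. Stack: ababae
  Read 'a': push. Stack: ababaea
  Read 'b': push. Stack: ababaeab
  Read 'e': push. Stack: ababaeabe
Final stack: "ababaeabe" (length 9)

9


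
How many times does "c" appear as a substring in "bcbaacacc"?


Searching for "c" in "bcbaacacc"
Scanning each position:
  Position 0: "b" => no
  Position 1: "c" => MATCH
  Position 2: "b" => no
  Position 3: "a" => no
  Position 4: "a" => no
  Position 5: "c" => MATCH
  Position 6: "a" => no
  Position 7: "c" => MATCH
  Position 8: "c" => MATCH
Total occurrences: 4

4


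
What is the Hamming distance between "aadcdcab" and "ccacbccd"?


Comparing "aadcdcab" and "ccacbccd" position by position:
  Position 0: 'a' vs 'c' => differ
  Position 1: 'a' vs 'c' => differ
  Position 2: 'd' vs 'a' => differ
  Position 3: 'c' vs 'c' => same
  Position 4: 'd' vs 'b' => differ
  Position 5: 'c' vs 'c' => same
  Position 6: 'a' vs 'c' => differ
  Position 7: 'b' vs 'd' => differ
Total differences (Hamming distance): 6

6


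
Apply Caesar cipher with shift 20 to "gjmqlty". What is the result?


Caesar cipher: shift "gjmqlty" by 20
  'g' (pos 6) + 20 = pos 0 = 'a'
  'j' (pos 9) + 20 = pos 3 = 'd'
  'm' (pos 12) + 20 = pos 6 = 'g'
  'q' (pos 16) + 20 = pos 10 = 'k'
  'l' (pos 11) + 20 = pos 5 = 'f'
  't' (pos 19) + 20 = pos 13 = 'n'
  'y' (pos 24) + 20 = pos 18 = 's'
Result: adgkfns

adgkfns


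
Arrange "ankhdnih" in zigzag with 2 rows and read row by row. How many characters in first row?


Zigzag "ankhdnih" into 2 rows:
Placing characters:
  'a' => row 0
  'n' => row 1
  'k' => row 0
  'h' => row 1
  'd' => row 0
  'n' => row 1
  'i' => row 0
  'h' => row 1
Rows:
  Row 0: "akdi"
  Row 1: "nhnh"
First row length: 4

4
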